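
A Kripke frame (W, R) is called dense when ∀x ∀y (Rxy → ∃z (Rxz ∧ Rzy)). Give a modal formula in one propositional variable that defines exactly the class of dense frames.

A defining formula is □□p → □p (the C4 axiom).
Suppose □□p→□p is valid. Take Rxy and set V(p)={w : xR²w}. Then □□p at x, so □p at x, so p at y, i.e. ∃z(Rxz∧Rzy).

□□p → □p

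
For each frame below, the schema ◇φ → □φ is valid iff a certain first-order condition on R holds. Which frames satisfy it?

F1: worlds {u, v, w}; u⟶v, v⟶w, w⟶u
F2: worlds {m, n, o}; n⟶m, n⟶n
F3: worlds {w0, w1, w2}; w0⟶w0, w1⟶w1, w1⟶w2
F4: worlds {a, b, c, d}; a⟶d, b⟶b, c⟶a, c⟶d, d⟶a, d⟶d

The schema corresponds to partial functionality: ∀x ∀y ∀z (Rxy ∧ Rxz → y = z).
F1: ✓.
F2: fails — n sees both m and n.
F3: fails — w1 sees both w1 and w2.
F4: fails — c sees both a and d.
Valid on: F1.

F1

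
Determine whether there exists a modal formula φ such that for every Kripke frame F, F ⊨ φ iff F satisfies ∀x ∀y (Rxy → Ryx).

This is a Sahlqvist condition; the B axiom r → □◇r defines it.
Suppose r→□◇r is valid. Take Rxy and set V(r)={x}. Then r at x, so □◇r at x, so ◇r at y, so some z with Ryz has r; z=x, i.e. Ryx.

Yes — defined by r → □◇r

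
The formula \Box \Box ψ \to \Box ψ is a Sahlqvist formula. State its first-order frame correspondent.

density: \forall x \forall y (Rxy \to \exists z (Rxz \wedge Rzy))

Suppose □□ψ→□ψ is valid. Take Rxy and set V(ψ)={w : xR²w}. Then □□ψ at x, so □ψ at x, so ψ at y, i.e. ∃z(Rxz∧Rzy).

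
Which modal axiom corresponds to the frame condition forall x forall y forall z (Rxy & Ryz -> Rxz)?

□r → □□r

The condition is transitivity. The 4 schema □r → □□r defines it.
Suppose □r→□□r is valid. Take Rxy, Ryz and set V(r)={w : Rxw}. Then □r at x, so □□r at x, so □r at y, so r at z, i.e. Rxz.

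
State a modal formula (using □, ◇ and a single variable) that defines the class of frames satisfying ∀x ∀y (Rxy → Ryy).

A defining formula is □(□q → q) (the T□ axiom).

□(□q → q)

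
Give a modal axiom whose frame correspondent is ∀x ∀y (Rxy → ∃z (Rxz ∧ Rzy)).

A defining formula is □□p → □p (the C4 axiom).

□□p → □p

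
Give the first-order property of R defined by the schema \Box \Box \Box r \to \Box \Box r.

This is a Sahlqvist (Geach-type) schema ◇^0□^3r → □^2◇^0r.
Minimal-valuation argument: fix x; take any y with xR^0y and any z with xR^2z. Set V(r) to the set of worlds R-reachable from y in exactly 3 steps. Then □^3r holds at y, so the antecedent holds at x; validity forces ◇^0r at z, giving a w with zR^0w and yR^3w.
First-order correspondent: \forall x \forall z (x R^2 z \to \exists w (x R^3 w \wedge z = w)).

\forall x \forall z (x R^2 z \to \exists w (x R^3 w \wedge z = w))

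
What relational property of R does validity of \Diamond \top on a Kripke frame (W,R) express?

Seriality

◇⊤ holds at w iff w has a successor, so frame-validity of ◇⊤ is exactly seriality. Equivalently via □ψ → ◇ψ:
Suppose □ψ→◇ψ is valid. At any x set V(ψ)=W. Then □ψ at x, so ◇ψ at x, so x has a successor.
Conversely, on a frame with seriality the schema holds at every world under every valuation.
So the correspondent is seriality.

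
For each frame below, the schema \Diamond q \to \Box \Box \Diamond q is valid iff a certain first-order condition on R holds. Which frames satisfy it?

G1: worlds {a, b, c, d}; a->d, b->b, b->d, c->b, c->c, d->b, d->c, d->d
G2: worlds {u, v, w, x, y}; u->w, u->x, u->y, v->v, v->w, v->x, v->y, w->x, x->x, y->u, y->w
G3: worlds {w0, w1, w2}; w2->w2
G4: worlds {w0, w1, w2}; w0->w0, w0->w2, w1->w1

The schema corresponds to a generalized confluence (Geach) condition: \forall x \forall y \forall z ((xRy \wedge x R^2 z) \to \exists w (y = w \wedge zRw)).
G1: fails — aRd, aR²c but no w with d=w and cRw.
G2: fails — uRw, uR²w but no t with w=t and wRt.
G3: ✓.
G4: fails — w0Rw0, w0R²w2 but no w with w0=w and w2Rw.
Valid on: G3.

G3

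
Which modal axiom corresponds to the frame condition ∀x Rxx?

□q → q

A defining formula is □q → q (the T axiom).
Suppose □q→q is valid. At any x set V(q)={w : Rxw}. Then □q holds at x, so q holds at x, i.e. Rxx.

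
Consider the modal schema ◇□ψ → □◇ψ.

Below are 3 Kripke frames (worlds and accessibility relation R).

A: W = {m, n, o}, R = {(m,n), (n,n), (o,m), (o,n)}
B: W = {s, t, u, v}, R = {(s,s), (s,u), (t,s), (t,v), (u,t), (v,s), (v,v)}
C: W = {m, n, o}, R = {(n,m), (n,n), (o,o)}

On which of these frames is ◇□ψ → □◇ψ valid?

A

Frame correspondent (Sahlqvist): ∀x ∀y ∀z (Rxy ∧ Rxz → ∃w (Ryw ∧ Rzw)) — i.e. convergence.
A: holds.
B: fails — Rsu and Rss but u and s have no common successor.
C: fails — Rnn and Rnm but n and m have no common successor.
Valid on: A.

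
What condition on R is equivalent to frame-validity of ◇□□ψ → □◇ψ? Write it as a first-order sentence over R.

∀x ∀y ∀z ((xRy ∧ xRz) → ∃w (yR²w ∧ zRw))

This is a Sahlqvist (Geach-type) schema ◇^1□^2ψ → □^1◇^1ψ.
Minimal-valuation argument: fix x; take any y with xR^1y and any z with xR^1z. Set V(ψ) to the set of worlds R-reachable from y in exactly 2 steps. Then □^2ψ holds at y, so the antecedent holds at x; validity forces ◇^1ψ at z, giving a w with zR^1w and yR^2w.
First-order correspondent: ∀x ∀y ∀z ((xRy ∧ xRz) → ∃w (yR²w ∧ zRw)).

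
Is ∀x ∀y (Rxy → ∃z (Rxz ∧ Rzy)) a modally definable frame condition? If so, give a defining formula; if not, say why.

Yes, by □□r → □r

Yes: it is density, defined by the C4 schema □□r → □r.
Suppose □□r→□r is valid. Take Rxy and set V(r)={w : xR²w}. Then □□r at x, so □r at x, so r at y, i.e. ∃z(Rxz∧Rzy).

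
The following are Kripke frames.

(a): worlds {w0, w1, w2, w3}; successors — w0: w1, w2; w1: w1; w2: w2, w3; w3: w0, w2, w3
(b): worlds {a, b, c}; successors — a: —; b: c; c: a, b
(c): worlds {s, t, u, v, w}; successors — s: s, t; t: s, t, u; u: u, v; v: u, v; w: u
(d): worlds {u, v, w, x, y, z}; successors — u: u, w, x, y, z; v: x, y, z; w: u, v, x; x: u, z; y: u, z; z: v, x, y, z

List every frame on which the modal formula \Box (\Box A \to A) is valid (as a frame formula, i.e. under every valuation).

The schema corresponds to shift-reflexivity: \forall x \forall y (Rxy \to Ryy).
(a): fails — Rw3w0 but not Rw0w0.
(b): fails — Rca but not Raa.
(c): holds.
(d): fails — Rwx but not Rxx.
Valid on: (c).

(c)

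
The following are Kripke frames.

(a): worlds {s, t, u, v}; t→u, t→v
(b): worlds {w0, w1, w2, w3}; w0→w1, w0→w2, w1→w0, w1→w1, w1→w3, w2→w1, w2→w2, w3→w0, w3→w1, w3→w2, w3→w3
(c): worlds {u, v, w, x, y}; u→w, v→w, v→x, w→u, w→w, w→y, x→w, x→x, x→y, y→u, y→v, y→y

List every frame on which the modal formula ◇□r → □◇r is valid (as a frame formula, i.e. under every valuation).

Frame correspondent (Sahlqvist): ∀x ∀y ∀z (Rxy ∧ Rxz → ∃w (Ryw ∧ Rzw)) — i.e. convergence.
(a): fails — Rtu and Rtu but u and u have no common successor.
(b): satisfies the condition.
(c): fails — Rwu and Rwy but u and y have no common successor.

(b)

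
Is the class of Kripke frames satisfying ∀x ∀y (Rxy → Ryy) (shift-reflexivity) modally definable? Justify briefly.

Definable; □(□p → p) defines it

This is a Sahlqvist condition; the T□ axiom □(□p → p) defines it.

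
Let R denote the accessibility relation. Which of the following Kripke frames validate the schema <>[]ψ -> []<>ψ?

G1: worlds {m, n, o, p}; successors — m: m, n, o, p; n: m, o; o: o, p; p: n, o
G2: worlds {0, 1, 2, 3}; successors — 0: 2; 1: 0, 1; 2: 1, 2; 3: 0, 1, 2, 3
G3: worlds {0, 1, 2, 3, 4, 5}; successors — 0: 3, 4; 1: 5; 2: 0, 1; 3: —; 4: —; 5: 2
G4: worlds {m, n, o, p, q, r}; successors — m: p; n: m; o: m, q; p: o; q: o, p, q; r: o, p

G1

This is the axiom for convergence; its first-order frame correspondent is forall x forall y forall z (Rxy & Rxz -> exists w (Ryw & Rzw)).
G1: condition met.
G2: fails — R10 and R11 but 0 and 1 have no common successor.
G3: fails — R04 and R04 but 4 and 4 have no common successor.
G4: fails — Rqp and Rqo but p and o have no common successor.
Valid on: G1.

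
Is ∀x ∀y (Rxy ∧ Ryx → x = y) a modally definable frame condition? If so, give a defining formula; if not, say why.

Not definable by any modal formula

Any modally definable frame class is closed under surjective bounded morphisms.
The 8-cycle (worlds a,b,c,d,e,f,g,h with a→b→c→d→e→f→g→h→a) is antisymmetric. Sending even-indexed worlds to a and odd-indexed worlds to b is a surjective bounded morphism onto the two-world frame with a↔b, which is not antisymmetric.
So the class is not modally definable.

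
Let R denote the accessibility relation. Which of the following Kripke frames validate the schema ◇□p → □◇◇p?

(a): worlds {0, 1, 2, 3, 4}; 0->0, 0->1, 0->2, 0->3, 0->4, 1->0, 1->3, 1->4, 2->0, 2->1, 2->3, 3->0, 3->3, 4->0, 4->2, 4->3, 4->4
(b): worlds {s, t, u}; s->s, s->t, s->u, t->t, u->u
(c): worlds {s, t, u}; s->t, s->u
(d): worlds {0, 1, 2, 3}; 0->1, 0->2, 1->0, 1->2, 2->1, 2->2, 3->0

Frame correspondent (Sahlqvist): ∀x ∀y ∀z ((xRy ∧ xRz) → ∃w (yRw ∧ zR²w)) — i.e. a generalized confluence (Geach) condition.
(a): condition met.
(b): fails — sRt, sRu but no w with tRw and uR²w.
(c): fails — sRt, sRt but no w with tRw and tR²w.
(d): condition met.
Valid on: (a), (d).

(a), (d)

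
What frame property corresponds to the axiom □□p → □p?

Suppose □□p→□p is valid. Take Rxy and set V(p)={w : xR²w}. Then □□p at x, so □p at x, so p at y, i.e. ∃z(Rxz∧Rzy).
Conversely, any frame satisfying ∀x ∀y (Rxy → ∃z (Rxz ∧ Rzy)) validates the schema.
So the correspondent is density.

density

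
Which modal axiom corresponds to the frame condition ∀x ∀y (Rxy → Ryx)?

The condition is symmetry. The B schema s → □◇s defines it.

s → □◇s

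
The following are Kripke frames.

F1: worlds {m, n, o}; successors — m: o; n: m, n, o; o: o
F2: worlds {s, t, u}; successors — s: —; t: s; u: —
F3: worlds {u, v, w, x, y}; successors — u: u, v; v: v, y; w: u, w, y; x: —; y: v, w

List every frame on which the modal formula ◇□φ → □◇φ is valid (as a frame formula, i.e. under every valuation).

This is the axiom for convergence; its first-order frame correspondent is ∀x ∀y ∀z (Rxy ∧ Rxz → ∃w (Ryw ∧ Rzw)).
F1: satisfies the condition.
F2: fails — Rts and Rts but s and s have no common successor.
F3: satisfies the condition.
Valid on: F1, F3.

F1, F3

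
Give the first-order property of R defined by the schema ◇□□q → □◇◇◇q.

∀x ∀y ∀z ((xRy ∧ xRz) → ∃w (yR²w ∧ zR³w))

This is a Sahlqvist (Geach-type) schema ◇^1□^2q → □^1◇^3q.
Minimal-valuation argument: fix x; take any y with xR^1y and any z with xR^1z. Set V(q) to the set of worlds R-reachable from y in exactly 2 steps. Then □^2q holds at y, so the antecedent holds at x; validity forces ◇^3q at z, giving a w with zR^3w and yR^2w.
First-order correspondent: ∀x ∀y ∀z ((xRy ∧ xRz) → ∃w (yR²w ∧ zR³w)).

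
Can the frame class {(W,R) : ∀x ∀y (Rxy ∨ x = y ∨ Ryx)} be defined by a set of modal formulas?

Any modally definable frame class is closed under disjoint unions.
Take 3 disjoint single-world reflexive frames: each is trivially connected, but their disjoint union has 3 worlds with no edge between distinct components, so it is not connected.
So the class is not modally definable.

Not modally definable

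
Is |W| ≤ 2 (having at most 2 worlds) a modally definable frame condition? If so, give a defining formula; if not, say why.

If a class were modally definable it would be closed under disjoint unions (Goldblatt–Thomason).
Any modal formula valid on each of 3 disjoint one-world frames is valid on their disjoint union (validity is preserved under disjoint unions). Each one-world frame has |W|=1≤2, but the union has |W|=3.
So the class is not modally definable.

Not modally definable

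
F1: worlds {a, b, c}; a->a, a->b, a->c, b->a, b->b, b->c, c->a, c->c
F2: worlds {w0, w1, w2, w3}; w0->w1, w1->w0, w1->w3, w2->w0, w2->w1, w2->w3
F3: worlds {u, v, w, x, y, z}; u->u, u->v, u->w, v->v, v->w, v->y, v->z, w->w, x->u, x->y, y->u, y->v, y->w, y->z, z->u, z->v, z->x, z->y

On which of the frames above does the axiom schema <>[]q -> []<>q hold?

The schema corresponds to convergence: forall x forall y forall z (Rxy & Rxz -> exists w (Ryw & Rzw)).
F1: ✓.
F2: fails — Rw1w0 and Rw1w3 but w0 and w3 have no common successor.
F3: fails — Rvz and Rvw but z and w have no common successor.

F1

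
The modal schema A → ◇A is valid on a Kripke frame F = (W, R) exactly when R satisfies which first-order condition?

reflexivity

This is a form of the T axiom.
Its frame correspondent is reflexivity — ∀x Rxx.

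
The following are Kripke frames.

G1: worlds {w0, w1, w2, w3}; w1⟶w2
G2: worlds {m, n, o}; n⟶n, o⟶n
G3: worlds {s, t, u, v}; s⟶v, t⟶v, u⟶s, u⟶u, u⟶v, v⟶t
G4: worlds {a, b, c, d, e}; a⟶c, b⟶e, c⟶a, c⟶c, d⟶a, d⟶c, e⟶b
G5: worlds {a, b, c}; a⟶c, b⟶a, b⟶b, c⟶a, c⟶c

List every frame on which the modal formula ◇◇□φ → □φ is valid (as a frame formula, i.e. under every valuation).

This is the axiom for a generalized confluence (Geach) condition; its first-order frame correspondent is ∀x ∀y ∀z ((xR²y ∧ xRz) → ∃w (yRw ∧ z = w)).
G1: condition met.
G2: condition met.
G3: fails — uR²s, uRs but no w with sRw and s=w.
G4: fails — cR²a, cRa but no w with aRw and a=w.
G5: fails — bR²a, bRa but no w with aRw and a=w.
Valid on: G1, G2.

G1, G2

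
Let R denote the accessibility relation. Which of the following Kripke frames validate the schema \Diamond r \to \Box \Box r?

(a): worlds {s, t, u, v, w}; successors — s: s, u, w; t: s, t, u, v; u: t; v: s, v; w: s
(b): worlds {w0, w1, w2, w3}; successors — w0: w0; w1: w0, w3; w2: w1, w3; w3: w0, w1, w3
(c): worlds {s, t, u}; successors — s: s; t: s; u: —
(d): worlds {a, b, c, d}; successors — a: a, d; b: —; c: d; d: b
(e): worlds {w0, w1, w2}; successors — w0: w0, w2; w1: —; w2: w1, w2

This is the axiom for a generalized confluence (Geach) condition; its first-order frame correspondent is \forall x \forall y \forall z ((xRy \wedge x R^2 z) \to \exists w (y = w \wedge z = w)).
(a): fails — sRs, sR²t but s ≠ t.
(b): fails — w1Rw0, w1R²w1 but w0 ≠ w1.
(c): satisfies the condition.
(d): fails — aRa, aR²b but a ≠ b.
(e): fails — w0Rw0, w0R²w1 but w0 ≠ w1.

(c)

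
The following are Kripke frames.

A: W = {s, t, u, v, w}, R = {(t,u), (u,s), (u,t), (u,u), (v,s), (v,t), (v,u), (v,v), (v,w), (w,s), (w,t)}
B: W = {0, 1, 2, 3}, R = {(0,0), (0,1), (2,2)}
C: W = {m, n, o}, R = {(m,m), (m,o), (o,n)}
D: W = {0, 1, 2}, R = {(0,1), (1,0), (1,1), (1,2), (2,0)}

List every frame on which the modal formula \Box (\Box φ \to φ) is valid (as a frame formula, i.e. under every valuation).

none

This is the axiom for shift-reflexivity; its first-order frame correspondent is \forall x \forall y (Rxy \to Ryy).
A: fails — Rwt but not Rtt.
B: fails — R01 but not R11.
C: fails — Ron but not Rnn.
D: fails — R10 but not R00.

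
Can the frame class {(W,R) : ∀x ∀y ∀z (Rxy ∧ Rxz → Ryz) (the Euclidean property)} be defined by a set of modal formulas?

Definable; ◇q → □◇q defines it

The condition is the Euclidean property. A defining modal formula is ◇q → □◇q.
Suppose ◇q→□◇q is valid. Take Rxy, Rxz and set V(q)={y}. Then ◇q at x, so □◇q at x, so ◇q at z, so some w with Rzw has q; w=y, i.e. Rzy. By symmetry of the argument, Ryz.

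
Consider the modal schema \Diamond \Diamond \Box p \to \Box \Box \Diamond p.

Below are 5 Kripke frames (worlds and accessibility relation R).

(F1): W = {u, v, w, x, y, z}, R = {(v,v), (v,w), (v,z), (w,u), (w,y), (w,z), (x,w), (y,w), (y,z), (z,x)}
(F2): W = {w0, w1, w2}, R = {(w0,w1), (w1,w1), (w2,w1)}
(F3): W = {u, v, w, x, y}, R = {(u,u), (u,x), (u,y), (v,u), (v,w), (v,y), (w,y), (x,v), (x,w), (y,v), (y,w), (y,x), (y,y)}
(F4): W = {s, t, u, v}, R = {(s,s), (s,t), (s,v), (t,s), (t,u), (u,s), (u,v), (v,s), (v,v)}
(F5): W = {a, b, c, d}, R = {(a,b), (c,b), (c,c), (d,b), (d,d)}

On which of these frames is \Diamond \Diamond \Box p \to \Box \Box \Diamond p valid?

Frame correspondent (Sahlqvist): \forall x \forall y \forall z ((x R^2 y \wedge x R^2 z) \to \exists w (yRw \wedge zRw)) — i.e. a generalized confluence (Geach) condition.
(F1): fails — vR²u, vR²u but no t with uRt and uRt.
(F2): satisfies the condition.
(F3): fails — uR²u, uR²x but no t with uRt and xRt.
(F4): satisfies the condition.
(F5): fails — cR²b, cR²b but no w with bRw and bRw.

(F2), (F4)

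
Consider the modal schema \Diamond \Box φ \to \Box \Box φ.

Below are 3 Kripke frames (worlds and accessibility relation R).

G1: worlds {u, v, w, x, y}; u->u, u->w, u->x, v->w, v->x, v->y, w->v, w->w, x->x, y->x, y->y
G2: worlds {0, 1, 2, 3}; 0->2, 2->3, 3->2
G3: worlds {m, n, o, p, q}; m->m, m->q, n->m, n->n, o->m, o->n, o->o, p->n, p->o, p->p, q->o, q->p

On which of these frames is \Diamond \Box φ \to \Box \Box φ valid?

This is the axiom for a generalized confluence (Geach) condition; its first-order frame correspondent is \forall x \forall y \forall z ((xRy \wedge x R^2 z) \to \exists w (yRw \wedge z = w)).
G1: fails — uRu, uR²v but no t with uRt and v=t.
G2: ✓.
G3: fails — mRm, mR²o but no w with mRw and o=w.

G2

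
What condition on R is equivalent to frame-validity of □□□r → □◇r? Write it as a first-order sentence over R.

This is a Sahlqvist (Geach-type) schema ◇^0□^3r → □^1◇^1r.
Minimal-valuation argument: fix x; take any y with xR^0y and any z with xR^1z. Set V(r) to the set of worlds R-reachable from y in exactly 3 steps. Then □^3r holds at y, so the antecedent holds at x; validity forces ◇^1r at z, giving a w with zR^1w and yR^3w.
First-order correspondent: ∀x ∀z (xRz → ∃w (xR³w ∧ zRw)).

∀x ∀z (xRz → ∃w (xR³w ∧ zRw))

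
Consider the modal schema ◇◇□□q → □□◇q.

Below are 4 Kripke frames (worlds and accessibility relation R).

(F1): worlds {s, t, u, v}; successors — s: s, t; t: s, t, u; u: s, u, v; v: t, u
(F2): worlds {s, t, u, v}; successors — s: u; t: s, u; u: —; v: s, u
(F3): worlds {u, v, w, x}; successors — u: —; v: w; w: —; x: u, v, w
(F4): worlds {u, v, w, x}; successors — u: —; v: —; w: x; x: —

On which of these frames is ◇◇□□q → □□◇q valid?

(F1), (F4)

The schema corresponds to a generalized confluence (Geach) condition: ∀x ∀y ∀z ((xR²y ∧ xR²z) → ∃w (yR²w ∧ zRw)).
(F1): condition met.
(F2): fails — tR²u, tR²u but no w with uR²w and uRw.
(F3): fails — xR²w, xR²w but no t with wR²t and wRt.
(F4): condition met.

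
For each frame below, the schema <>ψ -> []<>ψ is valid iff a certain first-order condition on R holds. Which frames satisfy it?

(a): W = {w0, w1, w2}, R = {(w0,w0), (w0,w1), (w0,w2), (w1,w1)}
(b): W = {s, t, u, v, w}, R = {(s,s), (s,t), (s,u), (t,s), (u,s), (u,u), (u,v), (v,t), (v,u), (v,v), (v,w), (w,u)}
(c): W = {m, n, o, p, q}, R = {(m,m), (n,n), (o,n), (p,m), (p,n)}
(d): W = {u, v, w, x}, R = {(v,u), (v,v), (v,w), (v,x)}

This is the axiom for the Euclidean property; its first-order frame correspondent is forall x forall y forall z (Rxy & Rxz -> Ryz).
(a): fails — Rw0w1 and Rw0w0 but not Rw1w0.
(b): fails — Rsu and Rst but not Rut.
(c): fails — Rpm and Rpn but not Rmn.
(d): fails — Rvu and Rvu but not Ruu.
Valid on no frame.

none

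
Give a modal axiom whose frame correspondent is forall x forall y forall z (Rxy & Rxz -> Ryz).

◇r → □◇r

A defining formula is ◇r → □◇r (the 5 axiom).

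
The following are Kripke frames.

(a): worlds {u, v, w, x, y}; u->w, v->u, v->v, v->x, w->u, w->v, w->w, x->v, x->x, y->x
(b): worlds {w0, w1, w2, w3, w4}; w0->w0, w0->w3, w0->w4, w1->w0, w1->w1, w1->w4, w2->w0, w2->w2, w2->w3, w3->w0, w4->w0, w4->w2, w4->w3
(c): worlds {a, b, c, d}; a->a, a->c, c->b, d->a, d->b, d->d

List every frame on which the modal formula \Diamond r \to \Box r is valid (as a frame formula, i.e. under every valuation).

none

The schema corresponds to partial functionality: \forall x \forall y \forall z (Rxy \wedge Rxz \to y = z).
(a): fails — v sees both u and v.
(b): fails — w0 sees both w0 and w3.
(c): fails — a sees both a and c.
Valid on no frame.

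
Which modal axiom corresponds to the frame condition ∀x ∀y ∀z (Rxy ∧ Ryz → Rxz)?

A defining formula is □p → □□p (the 4 axiom).

□p → □□p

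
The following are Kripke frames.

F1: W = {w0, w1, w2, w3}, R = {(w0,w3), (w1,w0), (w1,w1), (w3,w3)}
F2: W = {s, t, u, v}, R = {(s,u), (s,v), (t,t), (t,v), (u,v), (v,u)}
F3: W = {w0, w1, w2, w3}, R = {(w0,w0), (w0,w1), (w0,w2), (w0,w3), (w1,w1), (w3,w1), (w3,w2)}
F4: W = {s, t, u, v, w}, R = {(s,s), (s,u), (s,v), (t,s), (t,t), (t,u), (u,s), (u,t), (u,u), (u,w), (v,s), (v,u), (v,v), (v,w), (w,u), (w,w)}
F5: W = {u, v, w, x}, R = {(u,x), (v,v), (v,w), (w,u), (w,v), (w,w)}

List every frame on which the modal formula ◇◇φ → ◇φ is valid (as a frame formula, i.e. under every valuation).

This is the axiom for transitivity; its first-order frame correspondent is ∀x ∀y ∀z (Rxy ∧ Ryz → Rxz).
F1: fails — Rw1w0 and Rw0w3 but not Rw1w3.
F2: fails — Ruv and Rvu but not Ruu.
F3: ✓.
F4: fails — Rus and Rsv but not Ruv.
F5: fails — Rwu and Rux but not Rwx.

F3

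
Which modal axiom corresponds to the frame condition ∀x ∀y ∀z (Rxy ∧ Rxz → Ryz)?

◇p → □◇p

The condition is the Euclidean property. The 5 schema ◇p → □◇p defines it.
Suppose ◇p→□◇p is valid. Take Rxy, Rxz and set V(p)={y}. Then ◇p at x, so □◇p at x, so ◇p at z, so some w with Rzw has p; w=y, i.e. Rzy. By symmetry of the argument, Ryz.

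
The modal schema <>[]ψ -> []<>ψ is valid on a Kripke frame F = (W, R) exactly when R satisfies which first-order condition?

Suppose ◇□ψ→□◇ψ is valid. Take Rxy, Rxz and set V(ψ)={w : Ryw}. Then □ψ at y so ◇□ψ at x, so □◇ψ at x, so ◇ψ at z, giving w with Rzw and Ryw.

convergence: forall x forall y forall z (Rxy & Rxz -> exists w (Ryw & Rzw))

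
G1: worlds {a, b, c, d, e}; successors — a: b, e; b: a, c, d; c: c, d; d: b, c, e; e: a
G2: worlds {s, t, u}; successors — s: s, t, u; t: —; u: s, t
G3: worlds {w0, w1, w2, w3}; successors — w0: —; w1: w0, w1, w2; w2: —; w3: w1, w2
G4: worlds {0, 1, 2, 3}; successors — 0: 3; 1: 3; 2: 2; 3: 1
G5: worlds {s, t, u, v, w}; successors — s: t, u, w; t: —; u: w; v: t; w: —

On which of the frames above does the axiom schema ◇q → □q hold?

Frame correspondent (Sahlqvist): ∀x ∀y ∀z (Rxy ∧ Rxz → y = z) — i.e. partial functionality.
G1: fails — a sees both b and e.
G2: fails — s sees both s and t.
G3: fails — w1 sees both w0 and w1.
G4: satisfies the condition.
G5: fails — s sees both t and u.
Valid on: G4.

G4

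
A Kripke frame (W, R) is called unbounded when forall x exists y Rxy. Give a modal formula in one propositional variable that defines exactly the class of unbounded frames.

This is seriality; the standard corresponding axiom is D: □p → ◇p.
Suppose □p→◇p is valid. At any x set V(p)=W. Then □p at x, so ◇p at x, so x has a successor.

□p → ◇p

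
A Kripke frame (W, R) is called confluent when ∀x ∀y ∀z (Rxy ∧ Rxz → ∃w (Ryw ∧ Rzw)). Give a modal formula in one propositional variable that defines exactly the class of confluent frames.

The condition is convergence. The .2 schema ◇□s → □◇s defines it.
Suppose ◇□s→□◇s is valid. Take Rxy, Rxz and set V(s)={w : Ryw}. Then □s at y so ◇□s at x, so □◇s at x, so ◇s at z, giving w with Rzw and Ryw.

◇□s → □◇s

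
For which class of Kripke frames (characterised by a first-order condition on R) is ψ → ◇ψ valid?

Replacing ψ by ¬ψ and contraposing gives the equivalent schema □ψ → ψ.
Suppose □ψ→ψ is valid. At any x set V(ψ)={w : Rxw}. Then □ψ holds at x, so ψ holds at x, i.e. Rxx.

Reflexivity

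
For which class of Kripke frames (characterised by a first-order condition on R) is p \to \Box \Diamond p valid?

Suppose p→□◇p is valid. Take Rxy and set V(p)={x}. Then p at x, so □◇p at x, so ◇p at y, so some z with Ryz has p; z=x, i.e. Ryx.

symmetry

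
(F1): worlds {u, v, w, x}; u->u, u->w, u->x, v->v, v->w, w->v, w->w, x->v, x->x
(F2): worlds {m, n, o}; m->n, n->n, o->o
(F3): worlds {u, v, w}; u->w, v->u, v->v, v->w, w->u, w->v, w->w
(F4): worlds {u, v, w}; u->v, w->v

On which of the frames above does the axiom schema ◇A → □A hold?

(F2), (F4)

Frame correspondent (Sahlqvist): ∀x ∀y ∀z (Rxy ∧ Rxz → y = z) — i.e. partial functionality.
(F1): fails — u sees both u and w.
(F2): ✓.
(F3): fails — v sees both u and v.
(F4): ✓.
Valid on: (F2), (F4).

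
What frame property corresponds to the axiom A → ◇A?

Equivalently (dual form): □A → A.
Suppose □A→A is valid. At any x set V(A)={w : Rxw}. Then □A holds at x, so A holds at x, i.e. Rxx.
Conversely, on a frame with reflexivity the schema holds at every world under every valuation.
So the correspondent is reflexivity.

Reflexivity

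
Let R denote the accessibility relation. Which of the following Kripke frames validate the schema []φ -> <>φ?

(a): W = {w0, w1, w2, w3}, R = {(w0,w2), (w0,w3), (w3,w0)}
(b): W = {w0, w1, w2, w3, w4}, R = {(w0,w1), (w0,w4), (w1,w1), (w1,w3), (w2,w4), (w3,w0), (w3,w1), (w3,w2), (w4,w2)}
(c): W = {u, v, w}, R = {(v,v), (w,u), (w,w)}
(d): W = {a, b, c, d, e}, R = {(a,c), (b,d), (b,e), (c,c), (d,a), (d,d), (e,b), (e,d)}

(b), (d)

The schema corresponds to seriality: forall x exists y Rxy.
(a): fails — world w1 has no successor.
(b): condition met.
(c): fails — world u has no successor.
(d): condition met.
Valid on: (b), (d).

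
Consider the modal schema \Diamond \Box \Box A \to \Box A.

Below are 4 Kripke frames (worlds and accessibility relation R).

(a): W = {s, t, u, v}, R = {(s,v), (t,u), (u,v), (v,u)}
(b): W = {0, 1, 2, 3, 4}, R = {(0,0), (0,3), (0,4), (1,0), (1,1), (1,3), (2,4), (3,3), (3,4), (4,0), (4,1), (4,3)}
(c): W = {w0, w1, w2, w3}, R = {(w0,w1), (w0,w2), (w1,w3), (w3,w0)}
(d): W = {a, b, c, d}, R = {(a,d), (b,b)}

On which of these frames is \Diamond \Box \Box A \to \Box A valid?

(a), (b)

Frame correspondent (Sahlqvist): \forall x \forall y \forall z ((xRy \wedge xRz) \to \exists w (y R^2 w \wedge z = w)) — i.e. a generalized confluence (Geach) condition.
(a): ✓.
(b): ✓.
(c): fails — w0Rw1, w0Rw1 but no w with w1R²w and w1=w.
(d): fails — aRd, aRd but no w with dR²w and d=w.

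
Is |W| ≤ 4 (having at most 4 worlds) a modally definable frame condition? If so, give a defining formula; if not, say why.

Not definable by any modal formula

Any modally definable frame class is closed under disjoint unions.
Any modal formula valid on each of 5 disjoint one-world frames is valid on their disjoint union (validity is preserved under disjoint unions). Each one-world frame has |W|=1≤4, but the union has |W|=5.
So the class is not modally definable.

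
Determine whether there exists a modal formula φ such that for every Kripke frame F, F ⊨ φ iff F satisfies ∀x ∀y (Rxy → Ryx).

Definable; q → □◇q defines it

This is a Sahlqvist condition; the B axiom q → □◇q defines it.
Suppose q→□◇q is valid. Take Rxy and set V(q)={x}. Then q at x, so □◇q at x, so ◇q at y, so some z with Ryz has q; z=x, i.e. Ryx.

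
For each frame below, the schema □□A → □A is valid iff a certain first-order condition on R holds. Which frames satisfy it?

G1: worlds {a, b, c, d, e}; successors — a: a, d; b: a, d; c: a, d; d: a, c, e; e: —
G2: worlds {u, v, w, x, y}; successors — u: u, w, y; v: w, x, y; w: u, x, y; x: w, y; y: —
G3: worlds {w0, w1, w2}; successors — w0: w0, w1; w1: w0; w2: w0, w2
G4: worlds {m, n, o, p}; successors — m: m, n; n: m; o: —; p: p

The schema corresponds to density: ∀x ∀y (Rxy → ∃z (Rxz ∧ Rzy)).
G1: fails — Rdc but no z with Rdz and Rzc.
G2: fails — Rxw but no z with Rxz and Rzw.
G3: condition met.
G4: condition met.
Valid on: G3, G4.

G3, G4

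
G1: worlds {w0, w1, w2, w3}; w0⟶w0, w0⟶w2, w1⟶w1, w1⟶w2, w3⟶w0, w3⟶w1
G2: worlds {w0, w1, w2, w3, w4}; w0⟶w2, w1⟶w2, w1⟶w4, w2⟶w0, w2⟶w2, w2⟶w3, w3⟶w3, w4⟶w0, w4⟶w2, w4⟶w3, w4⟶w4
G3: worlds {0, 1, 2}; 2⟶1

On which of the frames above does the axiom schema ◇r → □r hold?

The schema corresponds to partial functionality: ∀x ∀y ∀z (Rxy ∧ Rxz → y = z).
G1: fails — w0 sees both w0 and w2.
G2: fails — w1 sees both w2 and w4.
G3: ✓.
Valid on: G3.

G3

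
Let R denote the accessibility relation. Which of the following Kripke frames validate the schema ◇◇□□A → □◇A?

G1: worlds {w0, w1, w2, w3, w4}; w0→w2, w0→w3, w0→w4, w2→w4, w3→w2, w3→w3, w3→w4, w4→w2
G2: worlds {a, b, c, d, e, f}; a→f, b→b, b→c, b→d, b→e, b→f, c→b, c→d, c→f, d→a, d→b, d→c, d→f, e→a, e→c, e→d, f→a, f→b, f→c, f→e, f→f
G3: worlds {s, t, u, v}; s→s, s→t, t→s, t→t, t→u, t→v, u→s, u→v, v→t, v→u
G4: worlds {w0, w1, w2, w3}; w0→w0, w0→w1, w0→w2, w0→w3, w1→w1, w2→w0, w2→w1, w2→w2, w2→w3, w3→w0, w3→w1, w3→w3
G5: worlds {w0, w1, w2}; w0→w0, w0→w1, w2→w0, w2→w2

G2, G3, G4

This is the axiom for a generalized confluence (Geach) condition; its first-order frame correspondent is ∀x ∀y ∀z ((xR²y ∧ xRz) → ∃w (yR²w ∧ zRw)).
G1: fails — w0R²w2, w0Rw2 but no w with w2R²w and w2Rw.
G2: condition met.
G3: condition met.
G4: condition met.
G5: fails — w0R²w0, w0Rw1 but no w with w0R²w and w1Rw.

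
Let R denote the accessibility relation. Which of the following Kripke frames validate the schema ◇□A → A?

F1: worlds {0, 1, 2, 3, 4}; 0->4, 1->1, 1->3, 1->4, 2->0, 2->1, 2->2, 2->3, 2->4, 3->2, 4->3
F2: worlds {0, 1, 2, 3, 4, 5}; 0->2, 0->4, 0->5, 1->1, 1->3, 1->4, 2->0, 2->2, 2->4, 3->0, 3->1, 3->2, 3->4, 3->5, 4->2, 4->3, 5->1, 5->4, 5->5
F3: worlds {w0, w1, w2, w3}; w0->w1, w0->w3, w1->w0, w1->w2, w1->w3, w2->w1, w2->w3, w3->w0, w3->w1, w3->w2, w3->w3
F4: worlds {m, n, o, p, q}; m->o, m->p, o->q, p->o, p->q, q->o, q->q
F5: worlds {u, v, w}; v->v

This is the axiom for symmetry; its first-order frame correspondent is ∀x ∀y (Rxy → Ryx).
F1: fails — R43 but not R34.
F2: fails — R32 but not R23.
F3: ✓.
F4: fails — Rpo but not Rop.
F5: ✓.
Valid on: F3, F5.

F3, F5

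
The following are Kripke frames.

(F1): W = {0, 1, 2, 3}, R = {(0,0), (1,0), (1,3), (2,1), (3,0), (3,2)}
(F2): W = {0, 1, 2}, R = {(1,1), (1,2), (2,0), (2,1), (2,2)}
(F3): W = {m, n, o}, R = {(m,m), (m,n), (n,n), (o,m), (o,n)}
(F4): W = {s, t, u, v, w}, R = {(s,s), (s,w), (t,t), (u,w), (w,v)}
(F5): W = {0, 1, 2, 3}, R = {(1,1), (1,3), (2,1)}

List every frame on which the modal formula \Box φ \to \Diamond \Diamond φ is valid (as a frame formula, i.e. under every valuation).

(F3)

The schema corresponds to a generalized confluence (Geach) condition: \forall x \exists w (xRw \wedge x R^2 w).
(F1): fails — at 2 but no w with 2Rw and 2R²w.
(F2): fails — at 0 but no w with 0Rw and 0R²w.
(F3): ✓.
(F4): fails — at u but no w* with uRw* and uR²w*.
(F5): fails — at 0 but no w with 0Rw and 0R²w.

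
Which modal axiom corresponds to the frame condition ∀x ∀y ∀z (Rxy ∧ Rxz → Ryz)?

◇s → □◇s

This is the Euclidean property; the standard corresponding axiom is 5: ◇s → □◇s.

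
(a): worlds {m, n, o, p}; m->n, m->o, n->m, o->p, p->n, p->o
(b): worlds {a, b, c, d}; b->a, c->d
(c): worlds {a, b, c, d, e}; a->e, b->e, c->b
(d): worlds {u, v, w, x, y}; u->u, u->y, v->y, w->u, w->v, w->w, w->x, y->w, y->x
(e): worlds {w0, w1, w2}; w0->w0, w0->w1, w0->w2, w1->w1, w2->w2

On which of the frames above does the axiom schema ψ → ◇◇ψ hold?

Frame correspondent (Sahlqvist): ∀x ∃w (x = w ∧ xR²w) — i.e. a generalized confluence (Geach) condition.
(a): holds.
(b): fails — at a but no w with a=w and aR²w.
(c): fails — at a but no w with a=w and aR²w.
(d): fails — at v but no t with v=t and vR²t.
(e): holds.

(a), (e)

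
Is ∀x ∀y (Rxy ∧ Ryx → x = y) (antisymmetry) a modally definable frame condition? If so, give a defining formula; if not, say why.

Not definable by any modal formula

Any modally definable frame class is closed under surjective bounded morphisms.
The 6-cycle (worlds w0,w1,w2,w3,w4,w5 with w0→w1→w2→w3→w4→w5→w0) is antisymmetric. Sending even-indexed worlds to a and odd-indexed worlds to b is a surjective bounded morphism onto the two-world frame with a↔b, which is not antisymmetric.
So no modal formula (or set of formulas) defines exactly the antisymmetric frames.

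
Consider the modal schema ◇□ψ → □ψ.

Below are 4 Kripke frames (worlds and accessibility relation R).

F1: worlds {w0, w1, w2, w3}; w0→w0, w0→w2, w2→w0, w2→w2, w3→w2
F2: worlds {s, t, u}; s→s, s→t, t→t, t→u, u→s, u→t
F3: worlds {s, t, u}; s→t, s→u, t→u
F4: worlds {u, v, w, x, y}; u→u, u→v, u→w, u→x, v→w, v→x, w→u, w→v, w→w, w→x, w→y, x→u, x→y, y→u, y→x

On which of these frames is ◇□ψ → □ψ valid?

This is the axiom for the Euclidean property; its first-order frame correspondent is ∀x ∀y ∀z (Rxy ∧ Rxz → Ryz).
F1: condition met.
F2: fails — Rst and Rss but not Rts.
F3: fails — Rsu and Rsu but not Ruu.
F4: fails — Ruv and Ruv but not Rvv.
Valid on: F1.

F1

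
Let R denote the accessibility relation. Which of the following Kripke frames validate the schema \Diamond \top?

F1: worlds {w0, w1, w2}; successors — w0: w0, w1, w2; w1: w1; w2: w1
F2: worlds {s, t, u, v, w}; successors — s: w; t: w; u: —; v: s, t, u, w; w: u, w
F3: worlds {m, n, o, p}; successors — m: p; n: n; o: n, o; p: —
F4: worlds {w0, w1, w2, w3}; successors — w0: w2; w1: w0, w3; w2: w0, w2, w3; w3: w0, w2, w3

The schema corresponds to seriality: \forall x \exists y Rxy.
F1: condition met.
F2: fails — world u has no successor.
F3: fails — world p has no successor.
F4: condition met.
Valid on: F1, F4.

F1, F4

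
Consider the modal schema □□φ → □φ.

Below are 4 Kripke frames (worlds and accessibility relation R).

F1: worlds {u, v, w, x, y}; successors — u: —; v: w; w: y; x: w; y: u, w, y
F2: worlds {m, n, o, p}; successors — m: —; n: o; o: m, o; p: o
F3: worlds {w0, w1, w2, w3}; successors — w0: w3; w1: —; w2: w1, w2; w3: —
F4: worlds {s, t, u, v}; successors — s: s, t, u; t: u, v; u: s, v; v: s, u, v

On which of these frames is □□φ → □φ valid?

F2, F4

The schema corresponds to density: ∀x ∀y (Rxy → ∃z (Rxz ∧ Rzy)).
F1: fails — Rxw but no z with Rxz and Rzw.
F2: satisfies the condition.
F3: fails — Rw0w3 but no z with Rw0z and Rzw3.
F4: satisfies the condition.
Valid on: F2, F4.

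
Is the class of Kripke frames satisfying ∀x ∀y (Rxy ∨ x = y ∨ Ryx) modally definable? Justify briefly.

Not modally definable

Modal frame validity is preserved under disjoint unions.
Take 3 disjoint single-world reflexive frames: each is trivially connected, but their disjoint union has 3 worlds with no edge between distinct components, so it is not connected.
So the class is not modally definable.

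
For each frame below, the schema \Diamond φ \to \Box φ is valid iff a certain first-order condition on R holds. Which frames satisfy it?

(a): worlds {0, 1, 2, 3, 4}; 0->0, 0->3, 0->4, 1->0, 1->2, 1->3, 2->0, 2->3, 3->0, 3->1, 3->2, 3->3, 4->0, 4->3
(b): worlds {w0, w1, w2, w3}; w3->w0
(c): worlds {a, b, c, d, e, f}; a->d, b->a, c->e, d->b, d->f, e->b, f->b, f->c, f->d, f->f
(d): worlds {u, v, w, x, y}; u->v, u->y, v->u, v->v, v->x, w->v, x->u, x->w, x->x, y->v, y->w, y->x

(b)

The schema corresponds to partial functionality: \forall x \forall y \forall z (Rxy \wedge Rxz \to y = z).
(a): fails — 0 sees both 0 and 3.
(b): satisfies the condition.
(c): fails — d sees both b and f.
(d): fails — u sees both v and y.
Valid on: (b).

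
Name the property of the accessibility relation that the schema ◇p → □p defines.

This schema is the CD axiom.
Its frame correspondent is partial functionality — ∀x ∀y ∀z (Rxy ∧ Rxz → y = z).

partial functionality: ∀x ∀y ∀z (Rxy ∧ Rxz → y = z)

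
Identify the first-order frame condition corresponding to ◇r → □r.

partial functionality

This is the CD axiom.
Its frame correspondent is partial functionality — ∀x ∀y ∀z (Rxy ∧ Rxz → y = z).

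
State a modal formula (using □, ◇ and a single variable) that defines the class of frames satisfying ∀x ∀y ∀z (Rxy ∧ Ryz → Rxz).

A defining formula is □q → □□q (the 4 axiom).
Suppose □q→□□q is valid. Take Rxy, Ryz and set V(q)={w : Rxw}. Then □q at x, so □□q at x, so □q at y, so q at z, i.e. Rxz.

□q → □□q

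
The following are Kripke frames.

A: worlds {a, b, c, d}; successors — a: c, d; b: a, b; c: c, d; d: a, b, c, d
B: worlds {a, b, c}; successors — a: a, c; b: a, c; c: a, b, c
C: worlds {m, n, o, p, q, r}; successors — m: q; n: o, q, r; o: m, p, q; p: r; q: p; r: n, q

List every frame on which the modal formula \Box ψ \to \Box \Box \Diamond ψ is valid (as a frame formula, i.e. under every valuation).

This is the axiom for a generalized confluence (Geach) condition; its first-order frame correspondent is \forall x \forall z (x R^2 z \to \exists w (xRw \wedge zRw)).
A: fails — aR²b but no w with aRw and bRw.
B: condition met.
C: fails — mR²p but no w with mRw and pRw.

B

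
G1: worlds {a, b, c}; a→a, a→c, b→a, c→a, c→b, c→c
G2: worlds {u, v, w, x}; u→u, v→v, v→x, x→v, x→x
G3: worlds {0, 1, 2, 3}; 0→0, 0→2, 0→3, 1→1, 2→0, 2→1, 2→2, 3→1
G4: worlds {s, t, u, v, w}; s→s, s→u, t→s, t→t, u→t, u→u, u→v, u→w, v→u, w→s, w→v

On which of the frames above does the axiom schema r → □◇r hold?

G2

This is the axiom for symmetry; its first-order frame correspondent is ∀x ∀y (Rxy → Ryx).
G1: fails — Rba but not Rab.
G2: condition met.
G3: fails — R31 but not R13.
G4: fails — Ruw but not Rwu.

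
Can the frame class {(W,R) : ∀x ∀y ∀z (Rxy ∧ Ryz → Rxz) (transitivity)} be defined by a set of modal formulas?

The condition is transitivity. A defining modal formula is □p → □□p.
Suppose □p→□□p is valid. Take Rxy, Ryz and set V(p)={w : Rxw}. Then □p at x, so □□p at x, so □p at y, so p at z, i.e. Rxz.

Definable; □p → □□p defines it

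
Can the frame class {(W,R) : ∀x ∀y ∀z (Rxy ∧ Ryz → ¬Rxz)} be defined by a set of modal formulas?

Modal frame validity is preserved under surjective bounded morphisms.
The 3-cycle (worlds a,b,c with a→b→c→a) is intransitive. Mapping every world to a single reflexive point • is a surjective bounded morphism; the reflexive point is not intransitive (R••∧R•• but R••).
Hence intransitivity is not modally definable.

Not modally definable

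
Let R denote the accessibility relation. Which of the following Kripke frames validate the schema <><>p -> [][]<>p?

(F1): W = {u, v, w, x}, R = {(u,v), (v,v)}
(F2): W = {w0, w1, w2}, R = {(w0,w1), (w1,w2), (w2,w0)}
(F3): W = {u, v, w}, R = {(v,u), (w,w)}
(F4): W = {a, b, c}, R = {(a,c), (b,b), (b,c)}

(F1), (F3)

This is the axiom for a generalized confluence (Geach) condition; its first-order frame correspondent is forall x forall y forall z ((x R^2 y & x R^2 z) -> exists w (y = w & zRw)).
(F1): satisfies the condition.
(F2): fails — w0R²w2, w0R²w2 but no w with w2=w and w2Rw.
(F3): satisfies the condition.
(F4): fails — bR²b, bR²c but no w with b=w and cRw.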